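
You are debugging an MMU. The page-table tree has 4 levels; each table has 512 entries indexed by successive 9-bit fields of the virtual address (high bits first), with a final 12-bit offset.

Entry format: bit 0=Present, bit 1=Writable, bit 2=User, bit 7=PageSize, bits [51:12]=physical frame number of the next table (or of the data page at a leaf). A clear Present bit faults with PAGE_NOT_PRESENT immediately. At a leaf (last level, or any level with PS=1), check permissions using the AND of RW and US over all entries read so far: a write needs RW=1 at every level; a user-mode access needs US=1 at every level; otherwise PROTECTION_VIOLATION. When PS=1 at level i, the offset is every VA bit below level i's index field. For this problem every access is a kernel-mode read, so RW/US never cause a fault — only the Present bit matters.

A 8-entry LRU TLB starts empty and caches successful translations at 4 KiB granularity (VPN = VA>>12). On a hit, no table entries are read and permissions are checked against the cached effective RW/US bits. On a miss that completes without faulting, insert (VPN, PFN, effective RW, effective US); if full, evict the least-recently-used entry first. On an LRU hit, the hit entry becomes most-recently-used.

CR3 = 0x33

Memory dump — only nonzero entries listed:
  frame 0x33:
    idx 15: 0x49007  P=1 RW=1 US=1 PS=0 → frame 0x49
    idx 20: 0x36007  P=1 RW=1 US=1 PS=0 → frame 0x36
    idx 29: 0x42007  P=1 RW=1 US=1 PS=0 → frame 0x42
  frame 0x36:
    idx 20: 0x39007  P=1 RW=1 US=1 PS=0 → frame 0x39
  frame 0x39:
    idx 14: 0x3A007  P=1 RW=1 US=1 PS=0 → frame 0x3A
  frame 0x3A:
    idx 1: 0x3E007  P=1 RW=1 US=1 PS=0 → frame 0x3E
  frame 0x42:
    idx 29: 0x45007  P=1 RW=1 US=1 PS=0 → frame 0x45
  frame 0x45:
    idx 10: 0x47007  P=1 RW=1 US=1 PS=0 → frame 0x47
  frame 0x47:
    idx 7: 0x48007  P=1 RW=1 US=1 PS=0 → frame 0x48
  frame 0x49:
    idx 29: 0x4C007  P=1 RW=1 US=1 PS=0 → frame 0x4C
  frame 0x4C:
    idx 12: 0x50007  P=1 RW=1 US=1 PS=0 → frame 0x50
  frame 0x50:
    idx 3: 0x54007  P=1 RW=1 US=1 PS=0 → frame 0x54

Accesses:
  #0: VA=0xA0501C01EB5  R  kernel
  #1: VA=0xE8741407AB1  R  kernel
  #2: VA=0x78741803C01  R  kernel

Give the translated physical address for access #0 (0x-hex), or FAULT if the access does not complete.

Per-access translation:
#0 VA=0xA0501C01EB5 (r,kernel):
  [0] read 0x33 idx=20: raw=0x36007 flags P=1 W=1 U=1 S=0
  [1] read 0x36 idx=20: raw=0x39007 flags P=1 W=1 U=1 S=0
  [2] read 0x39 idx=14: raw=0x3A007 flags P=1 W=1 U=1 S=0
  [3] read 0x3A idx=1: raw=0x3E007 flags P=1 W=1 U=1 S=0
  ⇒ phys 0x3EEB5  [4 reads]
#1 VA=0xE8741407AB1 (r,kernel):
  [0] read 0x33 idx=29: raw=0x42007 flags P=1 W=1 U=1 S=0
  [1] read 0x42 idx=29: raw=0x45007 flags P=1 W=1 U=1 S=0
  [2] read 0x45 idx=10: raw=0x47007 flags P=1 W=1 U=1 S=0
  [3] read 0x47 idx=7: raw=0x48007 flags P=1 W=1 U=1 S=0
  ⇒ phys 0x48AB1  [4 reads]
#2 VA=0x78741803C01 (r,kernel):
  [0] read 0x33 idx=15: raw=0x49007 flags P=1 W=1 U=1 S=0
  [1] read 0x49 idx=29: raw=0x4C007 flags P=1 W=1 U=1 S=0
  [2] read 0x4C idx=12: raw=0x50007 flags P=1 W=1 U=1 S=0
  [3] read 0x50 idx=3: raw=0x54007 flags P=1 W=1 U=1 S=0
  ⇒ phys 0x54C01  [4 reads]

Access #0 PA: 0x3EEB5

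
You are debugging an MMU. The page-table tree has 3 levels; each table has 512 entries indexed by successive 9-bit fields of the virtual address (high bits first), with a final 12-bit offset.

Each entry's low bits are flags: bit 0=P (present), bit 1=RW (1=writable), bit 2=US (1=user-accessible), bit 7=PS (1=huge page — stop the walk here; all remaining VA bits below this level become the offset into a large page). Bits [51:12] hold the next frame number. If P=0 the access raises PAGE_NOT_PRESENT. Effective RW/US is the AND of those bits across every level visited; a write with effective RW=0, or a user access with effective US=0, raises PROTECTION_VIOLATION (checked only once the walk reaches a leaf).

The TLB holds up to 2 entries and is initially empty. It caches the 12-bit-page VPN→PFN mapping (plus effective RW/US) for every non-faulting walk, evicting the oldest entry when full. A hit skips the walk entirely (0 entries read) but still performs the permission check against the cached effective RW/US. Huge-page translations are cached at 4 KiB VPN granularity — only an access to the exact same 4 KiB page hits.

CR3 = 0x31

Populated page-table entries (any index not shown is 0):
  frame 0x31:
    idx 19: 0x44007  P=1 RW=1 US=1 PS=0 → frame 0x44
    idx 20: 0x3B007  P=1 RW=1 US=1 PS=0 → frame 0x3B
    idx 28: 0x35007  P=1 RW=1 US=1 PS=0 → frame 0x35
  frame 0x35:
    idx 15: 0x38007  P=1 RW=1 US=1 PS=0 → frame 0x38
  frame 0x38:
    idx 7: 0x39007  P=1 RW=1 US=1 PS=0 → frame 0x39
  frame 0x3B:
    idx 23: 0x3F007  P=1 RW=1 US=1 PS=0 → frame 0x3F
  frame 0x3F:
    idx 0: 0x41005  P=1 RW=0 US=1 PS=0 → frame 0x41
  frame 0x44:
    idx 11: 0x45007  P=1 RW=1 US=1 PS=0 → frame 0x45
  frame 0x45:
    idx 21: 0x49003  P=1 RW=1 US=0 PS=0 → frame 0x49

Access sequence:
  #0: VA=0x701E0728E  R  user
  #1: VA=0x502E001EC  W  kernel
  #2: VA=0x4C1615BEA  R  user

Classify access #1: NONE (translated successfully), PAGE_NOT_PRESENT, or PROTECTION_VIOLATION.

Trace:
#0 VA=0x701E0728E (r,user):
  [0] read 0x31 idx=28: raw=0x35007 flags P=1 W=1 U=1 S=0
  [1] read 0x35 idx=15: raw=0x38007 flags P=1 W=1 U=1 S=0
  [2] read 0x38 idx=7: raw=0x39007 flags P=1 W=1 U=1 S=0
  → PA=0x3928E  (3 entries read)
#1 VA=0x502E001EC (w,kernel):
  [0] read 0x31 idx=20: raw=0x3B007 flags P=1 W=1 U=1 S=0
  [1] read 0x3B idx=23: raw=0x3F007 flags P=1 W=1 U=1 S=0
  [2] read 0x3F idx=0: raw=0x41005 flags P=1 W=0 U=1 S=0
  → PROTECTION_VIOLATION  (3 entries read)
#2 VA=0x4C1615BEA (r,user):
  [0] read 0x31 idx=19: raw=0x44007 flags P=1 W=1 U=1 S=0
  [1] read 0x44 idx=11: raw=0x45007 flags P=1 W=1 U=1 S=0
  [2] read 0x45 idx=21: raw=0x49003 flags P=1 W=1 U=0 S=0
  → PROTECTION_VIOLATION  (3 entries read)

Access #1 fault: PROTECTION_VIOLATION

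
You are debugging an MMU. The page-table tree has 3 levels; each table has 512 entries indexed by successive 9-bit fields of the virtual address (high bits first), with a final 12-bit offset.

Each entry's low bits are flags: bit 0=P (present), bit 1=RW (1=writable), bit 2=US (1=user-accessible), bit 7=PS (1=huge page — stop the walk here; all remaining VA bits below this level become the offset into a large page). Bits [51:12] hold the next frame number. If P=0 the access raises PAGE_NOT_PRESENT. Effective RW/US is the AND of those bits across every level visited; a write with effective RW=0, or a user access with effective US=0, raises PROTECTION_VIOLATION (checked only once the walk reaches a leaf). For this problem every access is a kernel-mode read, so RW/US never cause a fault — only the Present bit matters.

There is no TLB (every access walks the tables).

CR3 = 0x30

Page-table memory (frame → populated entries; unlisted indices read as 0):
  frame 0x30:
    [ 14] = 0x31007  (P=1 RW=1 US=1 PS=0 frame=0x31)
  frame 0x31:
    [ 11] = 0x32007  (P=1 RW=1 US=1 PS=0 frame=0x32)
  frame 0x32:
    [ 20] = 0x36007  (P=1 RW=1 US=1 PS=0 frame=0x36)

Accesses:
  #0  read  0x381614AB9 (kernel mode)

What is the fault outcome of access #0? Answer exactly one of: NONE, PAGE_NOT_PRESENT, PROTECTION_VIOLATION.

Per-access translation:
#0 VA=0x381614AB9 (r,kernel):
  L0 @0x30[14] → 0x31007  P=1,RW=1,US=1,PS=0
  L1 @0x31[11] → 0x32007  P=1,RW=1,US=1,PS=0
  L2 @0x32[20] → 0x36007  P=1,RW=1,US=1,PS=0
  → PA=0x36AB9  (3 entries read)

Access #0 fault: NONE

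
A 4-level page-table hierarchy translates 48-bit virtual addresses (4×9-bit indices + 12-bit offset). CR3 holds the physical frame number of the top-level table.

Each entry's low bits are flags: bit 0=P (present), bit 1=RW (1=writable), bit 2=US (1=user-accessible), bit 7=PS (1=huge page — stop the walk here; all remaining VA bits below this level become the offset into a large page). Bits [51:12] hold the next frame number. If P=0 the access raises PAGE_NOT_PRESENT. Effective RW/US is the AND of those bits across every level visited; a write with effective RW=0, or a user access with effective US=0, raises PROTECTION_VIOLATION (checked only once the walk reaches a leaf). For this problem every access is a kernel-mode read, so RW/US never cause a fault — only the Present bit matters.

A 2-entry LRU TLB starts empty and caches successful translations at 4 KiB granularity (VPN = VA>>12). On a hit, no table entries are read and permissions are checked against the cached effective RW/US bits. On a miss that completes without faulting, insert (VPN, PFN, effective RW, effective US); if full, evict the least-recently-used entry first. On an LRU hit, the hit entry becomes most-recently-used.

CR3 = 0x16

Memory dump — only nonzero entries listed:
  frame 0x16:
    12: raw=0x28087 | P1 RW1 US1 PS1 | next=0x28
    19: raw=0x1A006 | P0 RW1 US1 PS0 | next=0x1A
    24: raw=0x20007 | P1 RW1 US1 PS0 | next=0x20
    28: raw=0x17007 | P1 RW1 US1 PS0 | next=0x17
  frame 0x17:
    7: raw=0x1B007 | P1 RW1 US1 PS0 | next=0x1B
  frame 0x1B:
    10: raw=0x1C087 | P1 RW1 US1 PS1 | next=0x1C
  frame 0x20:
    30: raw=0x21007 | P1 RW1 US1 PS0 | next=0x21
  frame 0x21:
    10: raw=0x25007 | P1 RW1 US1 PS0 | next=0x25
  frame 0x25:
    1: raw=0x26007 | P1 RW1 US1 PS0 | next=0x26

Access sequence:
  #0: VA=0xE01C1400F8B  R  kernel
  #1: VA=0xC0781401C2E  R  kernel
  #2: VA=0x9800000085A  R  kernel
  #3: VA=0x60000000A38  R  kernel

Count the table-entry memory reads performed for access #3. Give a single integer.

Per-access translation:
#0 VA=0xE01C1400F8B (r,kernel):
  lvl0: tbl 0x16, slot 28 ⇒ 0x17007 (P1/RW1/US1/PS0)
  lvl1: tbl 0x17, slot 7 ⇒ 0x1B007 (P1/RW1/US1/PS0)
  lvl2: tbl 0x1B, slot 10 ⇒ 0x1C087 (P1/RW1/US1/PS1)
  → PA=0x1CF8B (huge @L2)  (3 entries read)
#1 VA=0xC0781401C2E (r,kernel):
  lvl0: tbl 0x16, slot 24 ⇒ 0x20007 (P1/RW1/US1/PS0)
  lvl1: tbl 0x20, slot 30 ⇒ 0x21007 (P1/RW1/US1/PS0)
  lvl2: tbl 0x21, slot 10 ⇒ 0x25007 (P1/RW1/US1/PS0)
  lvl3: tbl 0x25, slot 1 ⇒ 0x26007 (P1/RW1/US1/PS0)
  → PA=0x26C2E  (4 entries read)
#2 VA=0x9800000085A (r,kernel):
  lvl0: tbl 0x16, slot 19 ⇒ 0x1A006 (P0/RW1/US1/PS0)
  → PAGE_NOT_PRESENT  (1 entries read)
#3 VA=0x60000000A38 (r,kernel):
  lvl0: tbl 0x16, slot 12 ⇒ 0x28087 (P1/RW1/US1/PS1)
  → PA=0x28A38 (huge @L0)  (1 entries read)

Entries read for #3: 1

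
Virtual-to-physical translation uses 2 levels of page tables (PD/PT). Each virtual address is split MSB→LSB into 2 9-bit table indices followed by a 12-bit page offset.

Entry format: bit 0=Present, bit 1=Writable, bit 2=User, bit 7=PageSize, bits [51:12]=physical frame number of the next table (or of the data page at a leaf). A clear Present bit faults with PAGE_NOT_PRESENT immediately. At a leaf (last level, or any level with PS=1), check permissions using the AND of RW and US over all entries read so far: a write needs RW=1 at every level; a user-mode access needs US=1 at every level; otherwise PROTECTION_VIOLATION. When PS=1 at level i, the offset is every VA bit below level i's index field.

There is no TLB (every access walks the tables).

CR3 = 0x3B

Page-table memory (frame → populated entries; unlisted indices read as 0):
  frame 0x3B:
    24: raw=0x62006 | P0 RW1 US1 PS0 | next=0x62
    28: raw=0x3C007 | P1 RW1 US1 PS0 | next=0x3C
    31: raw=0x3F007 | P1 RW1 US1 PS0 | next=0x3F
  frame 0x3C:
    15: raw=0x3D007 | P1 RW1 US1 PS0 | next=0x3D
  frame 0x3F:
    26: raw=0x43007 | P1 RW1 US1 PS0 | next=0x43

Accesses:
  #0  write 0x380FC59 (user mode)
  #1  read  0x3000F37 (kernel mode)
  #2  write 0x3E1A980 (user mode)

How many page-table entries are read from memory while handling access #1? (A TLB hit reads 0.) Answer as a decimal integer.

Per-access translation:
#0 VA=0x380FC59 (w,user):
  L0 @0x3B[28] → 0x3C007  P=1,RW=1,US=1,PS=0
  L1 @0x3C[15] → 0x3D007  P=1,RW=1,US=1,PS=0
  ✓ 0x3DC59  — 2 lookups
#1 VA=0x3000F37 (r,kernel):
  L0 @0x3B[24] → 0x62006  P=0,RW=1,US=1,PS=0
  ✗ PAGE_NOT_PRESENT  [1 reads]
#2 VA=0x3E1A980 (w,user):
  L0 @0x3B[31] → 0x3F007  P=1,RW=1,US=1,PS=0
  L1 @0x3F[26] → 0x43007  P=1,RW=1,US=1,PS=0
  ✓ 0x43980  — 2 lookups

Entries read for #1: 1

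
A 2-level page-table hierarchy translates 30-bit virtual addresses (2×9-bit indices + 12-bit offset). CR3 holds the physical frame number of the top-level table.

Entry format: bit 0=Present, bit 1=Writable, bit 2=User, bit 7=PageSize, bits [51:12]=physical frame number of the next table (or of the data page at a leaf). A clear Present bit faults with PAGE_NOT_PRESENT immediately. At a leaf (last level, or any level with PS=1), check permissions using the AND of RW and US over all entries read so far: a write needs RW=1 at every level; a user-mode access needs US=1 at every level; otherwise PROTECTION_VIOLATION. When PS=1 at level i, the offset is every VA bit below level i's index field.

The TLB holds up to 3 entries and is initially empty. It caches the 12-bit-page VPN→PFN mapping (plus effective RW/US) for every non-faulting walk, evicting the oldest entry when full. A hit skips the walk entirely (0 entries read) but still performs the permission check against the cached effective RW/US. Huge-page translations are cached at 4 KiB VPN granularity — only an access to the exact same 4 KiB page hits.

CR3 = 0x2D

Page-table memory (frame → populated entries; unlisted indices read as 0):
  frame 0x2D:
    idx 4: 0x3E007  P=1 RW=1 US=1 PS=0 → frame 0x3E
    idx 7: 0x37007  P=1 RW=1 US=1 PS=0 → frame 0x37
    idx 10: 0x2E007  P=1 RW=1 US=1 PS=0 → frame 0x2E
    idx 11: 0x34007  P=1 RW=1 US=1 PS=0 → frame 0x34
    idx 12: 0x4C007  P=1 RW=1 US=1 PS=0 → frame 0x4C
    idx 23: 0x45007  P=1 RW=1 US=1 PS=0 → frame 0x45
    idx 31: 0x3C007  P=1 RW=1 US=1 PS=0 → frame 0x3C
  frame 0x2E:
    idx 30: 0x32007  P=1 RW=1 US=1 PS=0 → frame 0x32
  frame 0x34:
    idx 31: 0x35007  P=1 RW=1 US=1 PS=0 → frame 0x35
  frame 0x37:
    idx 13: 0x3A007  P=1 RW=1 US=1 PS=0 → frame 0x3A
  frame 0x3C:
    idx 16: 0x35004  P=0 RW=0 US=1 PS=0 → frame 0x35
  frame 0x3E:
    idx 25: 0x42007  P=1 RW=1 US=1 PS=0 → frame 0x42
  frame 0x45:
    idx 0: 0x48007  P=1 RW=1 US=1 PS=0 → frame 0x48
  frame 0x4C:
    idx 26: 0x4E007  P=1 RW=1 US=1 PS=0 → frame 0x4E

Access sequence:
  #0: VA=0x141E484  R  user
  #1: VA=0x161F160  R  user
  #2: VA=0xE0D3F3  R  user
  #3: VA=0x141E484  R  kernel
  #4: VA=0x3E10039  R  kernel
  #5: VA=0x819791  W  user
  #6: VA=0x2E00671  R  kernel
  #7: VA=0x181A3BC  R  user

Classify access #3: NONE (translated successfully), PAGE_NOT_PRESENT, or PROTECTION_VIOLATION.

Walk each access:
#0 VA=0x141E484 (r,user):
  L0: frame=0x2D idx=10 entry=0x2E007 [P=1 RW=1 US=1 PS=0]
  L1: frame=0x2E idx=30 entry=0x32007 [P=1 RW=1 US=1 PS=0]
  → PA=0x32484  (2 entries read)
#1 VA=0x161F160 (r,user):
  L0: frame=0x2D idx=11 entry=0x34007 [P=1 RW=1 US=1 PS=0]
  L1: frame=0x34 idx=31 entry=0x35007 [P=1 RW=1 US=1 PS=0]
  → PA=0x35160  (2 entries read)
#2 VA=0xE0D3F3 (r,user):
  L0: frame=0x2D idx=7 entry=0x37007 [P=1 RW=1 US=1 PS=0]
  L1: frame=0x37 idx=13 entry=0x3A007 [P=1 RW=1 US=1 PS=0]
  → PA=0x3A3F3  (2 entries read)
#3 VA=0x141E484 (r,kernel):
  TLB hit vpn=0x141E → PA=0x32484
#4 VA=0x3E10039 (r,kernel):
  L0: frame=0x2D idx=31 entry=0x3C007 [P=1 RW=1 US=1 PS=0]
  L1: frame=0x3C idx=16 entry=0x35004 [P=0 RW=0 US=1 PS=0]
  ⇒ fault: PAGE_NOT_PRESENT  — 2 lookups
#5 VA=0x819791 (w,user):
  L0: frame=0x2D idx=4 entry=0x3E007 [P=1 RW=1 US=1 PS=0]
  L1: frame=0x3E idx=25 entry=0x42007 [P=1 RW=1 US=1 PS=0]
  → PA=0x42791  (2 entries read)
#6 VA=0x2E00671 (r,kernel):
  L0: frame=0x2D idx=23 entry=0x45007 [P=1 RW=1 US=1 PS=0]
  L1: frame=0x45 idx=0 entry=0x48007 [P=1 RW=1 US=1 PS=0]
  → PA=0x48671  (2 entries read)
#7 VA=0x181A3BC (r,user):
  L0: frame=0x2D idx=12 entry=0x4C007 [P=1 RW=1 US=1 PS=0]
  L1: frame=0x4C idx=26 entry=0x4E007 [P=1 RW=1 US=1 PS=0]
  → PA=0x4E3BC  (2 entries read)

Access #3 fault: NONE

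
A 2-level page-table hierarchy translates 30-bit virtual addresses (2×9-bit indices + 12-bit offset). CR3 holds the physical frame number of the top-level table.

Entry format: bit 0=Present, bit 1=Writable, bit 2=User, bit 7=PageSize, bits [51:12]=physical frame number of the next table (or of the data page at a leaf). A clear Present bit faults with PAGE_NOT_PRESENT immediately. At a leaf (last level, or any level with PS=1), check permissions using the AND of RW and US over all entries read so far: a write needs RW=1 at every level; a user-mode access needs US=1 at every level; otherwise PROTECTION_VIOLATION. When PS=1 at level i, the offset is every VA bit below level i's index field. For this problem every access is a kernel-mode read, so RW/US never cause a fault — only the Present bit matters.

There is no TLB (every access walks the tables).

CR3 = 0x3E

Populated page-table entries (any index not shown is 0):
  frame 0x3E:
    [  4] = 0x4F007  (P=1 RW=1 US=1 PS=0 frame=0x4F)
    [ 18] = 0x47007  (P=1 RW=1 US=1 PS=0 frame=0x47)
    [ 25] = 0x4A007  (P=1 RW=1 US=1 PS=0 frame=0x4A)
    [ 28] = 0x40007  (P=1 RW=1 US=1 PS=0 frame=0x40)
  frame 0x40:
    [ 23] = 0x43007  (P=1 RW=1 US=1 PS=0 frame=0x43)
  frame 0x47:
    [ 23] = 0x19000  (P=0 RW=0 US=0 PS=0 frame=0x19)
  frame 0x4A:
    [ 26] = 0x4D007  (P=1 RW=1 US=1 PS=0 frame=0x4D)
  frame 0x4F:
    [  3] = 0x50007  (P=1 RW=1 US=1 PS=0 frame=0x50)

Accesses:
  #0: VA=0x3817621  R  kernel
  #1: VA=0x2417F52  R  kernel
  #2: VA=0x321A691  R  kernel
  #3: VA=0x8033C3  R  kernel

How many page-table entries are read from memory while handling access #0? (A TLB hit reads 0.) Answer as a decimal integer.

Walk each access:
#0 VA=0x3817621 (r,kernel):
  lvl0: tbl 0x3E, slot 28 ⇒ 0x40007 (P1/RW1/US1/PS0)
  lvl1: tbl 0x40, slot 23 ⇒ 0x43007 (P1/RW1/US1/PS0)
  ✓ 0x43621  — 2 lookups
#1 VA=0x2417F52 (r,kernel):
  lvl0: tbl 0x3E, slot 18 ⇒ 0x47007 (P1/RW1/US1/PS0)
  lvl1: tbl 0x47, slot 23 ⇒ 0x19000 (P0/RW0/US0/PS0)
  ✗ PAGE_NOT_PRESENT  [2 reads]
#2 VA=0x321A691 (r,kernel):
  lvl0: tbl 0x3E, slot 25 ⇒ 0x4A007 (P1/RW1/US1/PS0)
  lvl1: tbl 0x4A, slot 26 ⇒ 0x4D007 (P1/RW1/US1/PS0)
  ✓ 0x4D691  — 2 lookups
#3 VA=0x8033C3 (r,kernel):
  lvl0: tbl 0x3E, slot 4 ⇒ 0x4F007 (P1/RW1/US1/PS0)
  lvl1: tbl 0x4F, slot 3 ⇒ 0x50007 (P1/RW1/US1/PS0)
  ✓ 0x503C3  — 2 lookups

Entries read for #0: 2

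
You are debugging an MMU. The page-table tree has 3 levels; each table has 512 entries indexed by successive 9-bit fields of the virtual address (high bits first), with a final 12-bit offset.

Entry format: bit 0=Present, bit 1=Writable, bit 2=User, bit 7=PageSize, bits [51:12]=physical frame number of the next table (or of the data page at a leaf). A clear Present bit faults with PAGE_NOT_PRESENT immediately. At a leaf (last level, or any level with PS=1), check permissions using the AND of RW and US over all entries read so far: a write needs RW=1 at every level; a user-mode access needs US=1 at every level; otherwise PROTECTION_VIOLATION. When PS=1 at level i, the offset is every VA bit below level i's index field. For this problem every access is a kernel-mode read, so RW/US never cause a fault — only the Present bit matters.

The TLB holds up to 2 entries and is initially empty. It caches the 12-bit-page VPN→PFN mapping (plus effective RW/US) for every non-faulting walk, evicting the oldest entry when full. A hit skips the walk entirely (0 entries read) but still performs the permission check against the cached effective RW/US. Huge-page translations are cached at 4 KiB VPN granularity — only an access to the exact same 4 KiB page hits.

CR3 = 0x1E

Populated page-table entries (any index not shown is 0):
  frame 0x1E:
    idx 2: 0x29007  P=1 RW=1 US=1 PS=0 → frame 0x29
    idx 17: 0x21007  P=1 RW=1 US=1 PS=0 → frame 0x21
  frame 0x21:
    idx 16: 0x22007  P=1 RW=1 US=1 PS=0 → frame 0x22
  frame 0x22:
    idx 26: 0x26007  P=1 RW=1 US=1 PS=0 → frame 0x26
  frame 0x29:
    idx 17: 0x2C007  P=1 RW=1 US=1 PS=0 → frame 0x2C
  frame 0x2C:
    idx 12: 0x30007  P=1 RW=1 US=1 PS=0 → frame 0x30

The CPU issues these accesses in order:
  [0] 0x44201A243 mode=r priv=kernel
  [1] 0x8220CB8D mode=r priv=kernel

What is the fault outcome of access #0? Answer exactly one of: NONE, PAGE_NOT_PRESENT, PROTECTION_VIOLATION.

Walk each access:
#0 VA=0x44201A243 (r,kernel):
  L0 @0x1E[17] → 0x21007  P=1,RW=1,US=1,PS=0
  L1 @0x21[16] → 0x22007  P=1,RW=1,US=1,PS=0
  L2 @0x22[26] → 0x26007  P=1,RW=1,US=1,PS=0
  → PA=0x26243  (3 entries read)
#1 VA=0x8220CB8D (r,kernel):
  L0 @0x1E[2] → 0x29007  P=1,RW=1,US=1,PS=0
  L1 @0x29[17] → 0x2C007  P=1,RW=1,US=1,PS=0
  L2 @0x2C[12] → 0x30007  P=1,RW=1,US=1,PS=0
  → PA=0x30B8D  (3 entries read)

Access #0 fault: NONE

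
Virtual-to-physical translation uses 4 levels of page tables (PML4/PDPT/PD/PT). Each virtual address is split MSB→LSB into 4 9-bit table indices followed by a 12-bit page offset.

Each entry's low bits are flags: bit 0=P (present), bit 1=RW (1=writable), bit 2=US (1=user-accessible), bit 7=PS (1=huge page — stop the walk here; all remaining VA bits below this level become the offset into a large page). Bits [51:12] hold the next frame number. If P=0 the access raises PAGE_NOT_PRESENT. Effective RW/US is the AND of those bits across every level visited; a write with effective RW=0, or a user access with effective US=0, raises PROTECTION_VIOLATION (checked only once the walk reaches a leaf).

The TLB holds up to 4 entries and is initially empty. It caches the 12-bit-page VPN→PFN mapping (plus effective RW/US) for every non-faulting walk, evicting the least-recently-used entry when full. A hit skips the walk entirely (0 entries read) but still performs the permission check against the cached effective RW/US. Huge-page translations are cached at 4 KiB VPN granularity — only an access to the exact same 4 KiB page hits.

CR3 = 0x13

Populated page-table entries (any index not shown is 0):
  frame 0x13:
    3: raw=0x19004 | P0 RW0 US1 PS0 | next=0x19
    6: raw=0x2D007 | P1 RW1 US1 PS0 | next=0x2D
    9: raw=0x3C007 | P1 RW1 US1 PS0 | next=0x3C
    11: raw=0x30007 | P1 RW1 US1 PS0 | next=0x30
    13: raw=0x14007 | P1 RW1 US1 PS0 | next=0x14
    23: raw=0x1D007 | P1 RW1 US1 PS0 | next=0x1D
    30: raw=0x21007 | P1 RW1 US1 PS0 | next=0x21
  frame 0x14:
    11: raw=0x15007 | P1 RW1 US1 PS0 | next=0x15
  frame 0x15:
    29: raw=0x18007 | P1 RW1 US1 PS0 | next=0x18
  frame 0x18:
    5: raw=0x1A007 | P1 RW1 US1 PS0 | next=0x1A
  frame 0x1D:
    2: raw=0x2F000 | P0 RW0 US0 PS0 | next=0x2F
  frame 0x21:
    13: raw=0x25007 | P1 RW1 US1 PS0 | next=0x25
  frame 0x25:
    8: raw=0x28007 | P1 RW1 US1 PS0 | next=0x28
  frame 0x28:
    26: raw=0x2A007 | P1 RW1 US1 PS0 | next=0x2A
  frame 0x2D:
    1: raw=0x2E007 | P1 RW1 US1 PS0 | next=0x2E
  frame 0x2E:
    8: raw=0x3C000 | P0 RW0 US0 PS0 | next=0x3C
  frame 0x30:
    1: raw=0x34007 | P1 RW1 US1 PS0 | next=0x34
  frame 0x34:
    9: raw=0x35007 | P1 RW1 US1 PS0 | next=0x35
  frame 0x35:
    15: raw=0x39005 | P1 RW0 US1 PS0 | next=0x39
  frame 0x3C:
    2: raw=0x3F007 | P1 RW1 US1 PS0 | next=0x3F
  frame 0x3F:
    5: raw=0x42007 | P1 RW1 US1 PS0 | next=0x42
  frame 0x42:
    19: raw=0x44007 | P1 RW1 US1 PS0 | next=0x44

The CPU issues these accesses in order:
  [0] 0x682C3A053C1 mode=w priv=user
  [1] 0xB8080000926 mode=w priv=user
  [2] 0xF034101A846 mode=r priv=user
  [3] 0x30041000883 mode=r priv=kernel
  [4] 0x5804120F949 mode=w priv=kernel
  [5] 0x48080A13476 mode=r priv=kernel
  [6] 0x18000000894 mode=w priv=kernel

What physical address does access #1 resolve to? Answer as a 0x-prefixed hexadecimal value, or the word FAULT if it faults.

Trace:
#0 VA=0x682C3A053C1 (w,user):
  [0] read 0x13 idx=13: raw=0x14007 flags P=1 W=1 U=1 S=0
  [1] read 0x14 idx=11: raw=0x15007 flags P=1 W=1 U=1 S=0
  [2] read 0x15 idx=29: raw=0x18007 flags P=1 W=1 U=1 S=0
  [3] read 0x18 idx=5: raw=0x1A007 flags P=1 W=1 U=1 S=0
  → PA=0x1A3C1  (4 entries read)
#1 VA=0xB8080000926 (w,user):
  [0] read 0x13 idx=23: raw=0x1D007 flags P=1 W=1 U=1 S=0
  [1] read 0x1D idx=2: raw=0x2F000 flags P=0 W=0 U=0 S=0
  ✗ PAGE_NOT_PRESENT  [2 reads]
#2 VA=0xF034101A846 (r,user):
  [0] read 0x13 idx=30: raw=0x21007 flags P=1 W=1 U=1 S=0
  [1] read 0x21 idx=13: raw=0x25007 flags P=1 W=1 U=1 S=0
  [2] read 0x25 idx=8: raw=0x28007 flags P=1 W=1 U=1 S=0
  [3] read 0x28 idx=26: raw=0x2A007 flags P=1 W=1 U=1 S=0
  → PA=0x2A846  (4 entries read)
#3 VA=0x30041000883 (r,kernel):
  [0] read 0x13 idx=6: raw=0x2D007 flags P=1 W=1 U=1 S=0
  [1] read 0x2D idx=1: raw=0x2E007 flags P=1 W=1 U=1 S=0
  [2] read 0x2E idx=8: raw=0x3C000 flags P=0 W=0 U=0 S=0
  ✗ PAGE_NOT_PRESENT  [3 reads]
#4 VA=0x5804120F949 (w,kernel):
  [0] read 0x13 idx=11: raw=0x30007 flags P=1 W=1 U=1 S=0
  [1] read 0x30 idx=1: raw=0x34007 flags P=1 W=1 U=1 S=0
  [2] read 0x34 idx=9: raw=0x35007 flags P=1 W=1 U=1 S=0
  [3] read 0x35 idx=15: raw=0x39005 flags P=1 W=0 U=1 S=0
  ✗ PROTECTION_VIOLATION  [4 reads]
#5 VA=0x48080A13476 (r,kernel):
  [0] read 0x13 idx=9: raw=0x3C007 flags P=1 W=1 U=1 S=0
  [1] read 0x3C idx=2: raw=0x3F007 flags P=1 W=1 U=1 S=0
  [2] read 0x3F idx=5: raw=0x42007 flags P=1 W=1 U=1 S=0
  [3] read 0x42 idx=19: raw=0x44007 flags P=1 W=1 U=1 S=0
  → PA=0x44476  (4 entries read)
#6 VA=0x18000000894 (w,kernel):
  [0] read 0x13 idx=3: raw=0x19004 flags P=0 W=0 U=1 S=0
  ✗ PAGE_NOT_PRESENT  [1 reads]

Access #1 PA: FAULT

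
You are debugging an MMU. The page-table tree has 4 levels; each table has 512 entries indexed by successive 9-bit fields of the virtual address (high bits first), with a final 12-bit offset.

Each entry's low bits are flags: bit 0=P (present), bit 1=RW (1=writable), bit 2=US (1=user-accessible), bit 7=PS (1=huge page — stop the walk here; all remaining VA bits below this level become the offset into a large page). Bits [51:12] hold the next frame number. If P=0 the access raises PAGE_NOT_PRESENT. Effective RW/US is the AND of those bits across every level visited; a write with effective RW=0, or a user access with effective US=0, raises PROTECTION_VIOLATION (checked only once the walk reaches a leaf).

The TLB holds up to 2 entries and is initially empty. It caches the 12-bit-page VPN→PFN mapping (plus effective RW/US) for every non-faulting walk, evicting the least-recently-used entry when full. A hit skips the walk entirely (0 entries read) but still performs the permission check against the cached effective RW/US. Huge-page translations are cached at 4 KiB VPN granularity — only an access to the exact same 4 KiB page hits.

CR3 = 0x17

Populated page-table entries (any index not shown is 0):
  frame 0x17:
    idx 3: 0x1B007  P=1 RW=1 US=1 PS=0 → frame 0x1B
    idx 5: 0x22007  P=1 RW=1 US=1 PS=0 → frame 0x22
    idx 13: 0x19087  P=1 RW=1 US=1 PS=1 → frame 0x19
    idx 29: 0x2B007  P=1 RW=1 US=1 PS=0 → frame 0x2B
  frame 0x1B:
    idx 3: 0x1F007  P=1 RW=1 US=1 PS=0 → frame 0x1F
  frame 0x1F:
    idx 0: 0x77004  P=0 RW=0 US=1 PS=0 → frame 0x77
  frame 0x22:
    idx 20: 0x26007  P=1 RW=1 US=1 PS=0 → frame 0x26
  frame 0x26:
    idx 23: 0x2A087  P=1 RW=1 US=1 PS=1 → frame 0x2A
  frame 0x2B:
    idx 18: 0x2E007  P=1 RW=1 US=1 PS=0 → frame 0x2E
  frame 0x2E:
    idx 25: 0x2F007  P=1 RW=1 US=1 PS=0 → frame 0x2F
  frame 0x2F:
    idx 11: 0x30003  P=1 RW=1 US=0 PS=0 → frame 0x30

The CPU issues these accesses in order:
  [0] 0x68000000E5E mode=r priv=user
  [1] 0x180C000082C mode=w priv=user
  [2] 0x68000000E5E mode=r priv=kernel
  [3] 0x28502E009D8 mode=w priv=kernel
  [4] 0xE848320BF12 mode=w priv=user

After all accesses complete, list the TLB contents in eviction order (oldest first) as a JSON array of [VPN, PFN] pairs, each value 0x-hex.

Trace:
#0 VA=0x68000000E5E (r,user):
  lvl0: tbl 0x17, slot 13 ⇒ 0x19087 (P1/RW1/US1/PS1)
  ✓ 0x19E5E (huge @L0)  — 1 lookups
#1 VA=0x180C000082C (w,user):
  lvl0: tbl 0x17, slot 3 ⇒ 0x1B007 (P1/RW1/US1/PS0)
  lvl1: tbl 0x1B, slot 3 ⇒ 0x1F007 (P1/RW1/US1/PS0)
  lvl2: tbl 0x1F, slot 0 ⇒ 0x77004 (P0/RW0/US1/PS0)
  ✗ PAGE_NOT_PRESENT  [3 reads]
#2 VA=0x68000000E5E (r,kernel):
  TLB hit vpn=0x68000000 → PA=0x19E5E
#3 VA=0x28502E009D8 (w,kernel):
  lvl0: tbl 0x17, slot 5 ⇒ 0x22007 (P1/RW1/US1/PS0)
  lvl1: tbl 0x22, slot 20 ⇒ 0x26007 (P1/RW1/US1/PS0)
  lvl2: tbl 0x26, slot 23 ⇒ 0x2A087 (P1/RW1/US1/PS1)
  ✓ 0x2A9D8 (huge @L2)  — 3 lookups
#4 VA=0xE848320BF12 (w,user):
  lvl0: tbl 0x17, slot 29 ⇒ 0x2B007 (P1/RW1/US1/PS0)
  lvl1: tbl 0x2B, slot 18 ⇒ 0x2E007 (P1/RW1/US1/PS0)
  lvl2: tbl 0x2E, slot 25 ⇒ 0x2F007 (P1/RW1/US1/PS0)
  lvl3: tbl 0x2F, slot 11 ⇒ 0x30003 (P1/RW1/US0/PS0)
  ✗ PROTECTION_VIOLATION  [4 reads]

TLB: [["0x68000000", "0x19"], ["0x28502E00", "0x2A"]]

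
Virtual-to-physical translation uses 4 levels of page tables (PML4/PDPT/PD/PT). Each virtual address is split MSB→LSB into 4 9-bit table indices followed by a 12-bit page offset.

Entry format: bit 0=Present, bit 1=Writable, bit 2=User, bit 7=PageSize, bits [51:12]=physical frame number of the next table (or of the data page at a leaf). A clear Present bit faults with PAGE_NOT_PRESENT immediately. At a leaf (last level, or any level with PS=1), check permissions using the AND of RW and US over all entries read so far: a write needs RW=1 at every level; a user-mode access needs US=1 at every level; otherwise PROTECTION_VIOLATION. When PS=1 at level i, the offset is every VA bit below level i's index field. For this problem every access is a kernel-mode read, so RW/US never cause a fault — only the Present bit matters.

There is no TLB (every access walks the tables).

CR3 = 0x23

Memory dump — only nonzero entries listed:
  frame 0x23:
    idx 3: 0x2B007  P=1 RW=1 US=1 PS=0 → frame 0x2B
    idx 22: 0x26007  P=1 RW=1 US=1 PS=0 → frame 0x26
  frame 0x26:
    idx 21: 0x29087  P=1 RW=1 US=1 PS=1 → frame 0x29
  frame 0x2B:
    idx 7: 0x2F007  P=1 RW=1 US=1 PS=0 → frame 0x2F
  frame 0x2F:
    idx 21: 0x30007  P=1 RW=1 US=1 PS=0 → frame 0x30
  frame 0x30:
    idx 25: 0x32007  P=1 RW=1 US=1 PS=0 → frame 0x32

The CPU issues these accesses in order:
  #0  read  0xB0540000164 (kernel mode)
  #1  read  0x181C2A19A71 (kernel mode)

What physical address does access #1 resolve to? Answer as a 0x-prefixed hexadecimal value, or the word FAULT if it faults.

Walk each access:
#0 VA=0xB0540000164 (r,kernel):
  L0: frame=0x23 idx=22 entry=0x26007 [P=1 RW=1 US=1 PS=0]
  L1: frame=0x26 idx=21 entry=0x29087 [P=1 RW=1 US=1 PS=1]
  ✓ 0x29164 (huge @L1)  — 2 lookups
#1 VA=0x181C2A19A71 (r,kernel):
  L0: frame=0x23 idx=3 entry=0x2B007 [P=1 RW=1 US=1 PS=0]
  L1: frame=0x2B idx=7 entry=0x2F007 [P=1 RW=1 US=1 PS=0]
  L2: frame=0x2F idx=21 entry=0x30007 [P=1 RW=1 US=1 PS=0]
  L3: frame=0x30 idx=25 entry=0x32007 [P=1 RW=1 US=1 PS=0]
  ✓ 0x32A71  — 4 lookups

Access #1 PA: 0x32A71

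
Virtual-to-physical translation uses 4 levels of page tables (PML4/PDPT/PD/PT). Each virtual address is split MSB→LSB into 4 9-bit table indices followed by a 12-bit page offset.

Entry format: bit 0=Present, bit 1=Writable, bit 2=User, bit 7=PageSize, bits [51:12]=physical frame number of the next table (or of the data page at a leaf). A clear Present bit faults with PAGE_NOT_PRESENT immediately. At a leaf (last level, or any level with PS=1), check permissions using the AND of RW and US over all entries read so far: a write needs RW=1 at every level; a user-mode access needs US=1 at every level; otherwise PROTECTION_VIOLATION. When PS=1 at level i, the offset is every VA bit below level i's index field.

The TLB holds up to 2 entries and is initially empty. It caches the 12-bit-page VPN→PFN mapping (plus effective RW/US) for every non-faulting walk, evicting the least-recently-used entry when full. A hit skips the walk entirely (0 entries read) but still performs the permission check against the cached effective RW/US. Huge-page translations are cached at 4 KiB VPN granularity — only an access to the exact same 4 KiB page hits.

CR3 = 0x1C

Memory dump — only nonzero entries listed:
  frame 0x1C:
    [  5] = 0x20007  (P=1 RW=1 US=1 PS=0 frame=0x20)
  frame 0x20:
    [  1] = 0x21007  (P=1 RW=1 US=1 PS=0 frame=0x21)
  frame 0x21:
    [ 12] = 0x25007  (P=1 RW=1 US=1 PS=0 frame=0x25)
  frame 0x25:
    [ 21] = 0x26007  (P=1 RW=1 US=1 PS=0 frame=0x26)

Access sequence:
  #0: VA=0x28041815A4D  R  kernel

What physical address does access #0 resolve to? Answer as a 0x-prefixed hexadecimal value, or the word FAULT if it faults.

Walk each access:
#0 VA=0x28041815A4D (r,kernel):
  [0] read 0x1C idx=5: raw=0x20007 flags P=1 W=1 U=1 S=0
  [1] read 0x20 idx=1: raw=0x21007 flags P=1 W=1 U=1 S=0
  [2] read 0x21 idx=12: raw=0x25007 flags P=1 W=1 U=1 S=0
  [3] read 0x25 idx=21: raw=0x26007 flags P=1 W=1 U=1 S=0
  → PA=0x26A4D  (4 entries read)

Access #0 PA: 0x26A4D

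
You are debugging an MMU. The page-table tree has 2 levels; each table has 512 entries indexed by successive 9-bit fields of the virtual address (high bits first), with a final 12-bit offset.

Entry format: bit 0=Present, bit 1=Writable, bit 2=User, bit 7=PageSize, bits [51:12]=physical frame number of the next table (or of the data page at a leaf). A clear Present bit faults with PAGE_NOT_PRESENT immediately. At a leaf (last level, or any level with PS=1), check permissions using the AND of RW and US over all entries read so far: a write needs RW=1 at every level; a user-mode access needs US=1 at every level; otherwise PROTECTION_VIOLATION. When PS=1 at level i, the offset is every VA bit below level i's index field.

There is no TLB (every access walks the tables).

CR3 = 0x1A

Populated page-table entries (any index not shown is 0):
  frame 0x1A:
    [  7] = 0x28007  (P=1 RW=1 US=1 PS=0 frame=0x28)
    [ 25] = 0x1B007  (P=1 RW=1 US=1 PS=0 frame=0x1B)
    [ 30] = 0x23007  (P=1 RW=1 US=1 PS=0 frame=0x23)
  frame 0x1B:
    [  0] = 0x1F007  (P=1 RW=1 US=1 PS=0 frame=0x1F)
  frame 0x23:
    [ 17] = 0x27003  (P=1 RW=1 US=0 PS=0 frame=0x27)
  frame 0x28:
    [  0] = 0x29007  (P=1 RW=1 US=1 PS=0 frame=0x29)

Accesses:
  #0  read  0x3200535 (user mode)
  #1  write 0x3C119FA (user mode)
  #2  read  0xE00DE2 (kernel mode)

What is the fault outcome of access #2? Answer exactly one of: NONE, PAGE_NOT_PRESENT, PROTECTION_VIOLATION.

Trace:
#0 VA=0x3200535 (r,user):
  lvl0: tbl 0x1A, slot 25 ⇒ 0x1B007 (P1/RW1/US1/PS0)
  lvl1: tbl 0x1B, slot 0 ⇒ 0x1F007 (P1/RW1/US1/PS0)
  → PA=0x1F535  (2 entries read)
#1 VA=0x3C119FA (w,user):
  lvl0: tbl 0x1A, slot 30 ⇒ 0x23007 (P1/RW1/US1/PS0)
  lvl1: tbl 0x23, slot 17 ⇒ 0x27003 (P1/RW1/US0/PS0)
  ⇒ fault: PROTECTION_VIOLATION  — 2 lookups
#2 VA=0xE00DE2 (r,kernel):
  lvl0: tbl 0x1A, slot 7 ⇒ 0x28007 (P1/RW1/US1/PS0)
  lvl1: tbl 0x28, slot 0 ⇒ 0x29007 (P1/RW1/US1/PS0)
  → PA=0x29DE2  (2 entries read)

Access #2 fault: NONE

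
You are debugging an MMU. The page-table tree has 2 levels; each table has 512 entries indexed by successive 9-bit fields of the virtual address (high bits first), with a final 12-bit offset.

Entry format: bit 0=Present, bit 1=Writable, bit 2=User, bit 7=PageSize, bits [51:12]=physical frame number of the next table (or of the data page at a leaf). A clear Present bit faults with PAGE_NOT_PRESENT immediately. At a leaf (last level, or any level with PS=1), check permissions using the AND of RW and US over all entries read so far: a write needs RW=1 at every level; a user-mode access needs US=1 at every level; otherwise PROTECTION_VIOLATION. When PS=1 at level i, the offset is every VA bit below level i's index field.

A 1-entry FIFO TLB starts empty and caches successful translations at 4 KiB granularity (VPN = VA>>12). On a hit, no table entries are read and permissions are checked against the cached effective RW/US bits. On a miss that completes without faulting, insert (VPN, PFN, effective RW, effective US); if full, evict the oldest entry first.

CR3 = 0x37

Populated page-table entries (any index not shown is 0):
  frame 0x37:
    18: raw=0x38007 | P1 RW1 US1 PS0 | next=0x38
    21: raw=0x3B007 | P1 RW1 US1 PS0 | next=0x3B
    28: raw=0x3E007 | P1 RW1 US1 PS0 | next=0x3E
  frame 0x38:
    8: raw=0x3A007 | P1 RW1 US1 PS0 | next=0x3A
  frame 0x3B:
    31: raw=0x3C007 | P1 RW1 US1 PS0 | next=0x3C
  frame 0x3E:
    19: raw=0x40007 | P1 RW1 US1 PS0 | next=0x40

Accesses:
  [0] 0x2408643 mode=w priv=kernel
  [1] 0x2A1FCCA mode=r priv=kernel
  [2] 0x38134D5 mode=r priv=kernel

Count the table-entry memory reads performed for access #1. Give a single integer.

Walk each access:
#0 VA=0x2408643 (w,kernel):
  lvl0: tbl 0x37, slot 18 ⇒ 0x38007 (P1/RW1/US1/PS0)
  lvl1: tbl 0x38, slot 8 ⇒ 0x3A007 (P1/RW1/US1/PS0)
  → PA=0x3A643  (2 entries read)
#1 VA=0x2A1FCCA (r,kernel):
  lvl0: tbl 0x37, slot 21 ⇒ 0x3B007 (P1/RW1/US1/PS0)
  lvl1: tbl 0x3B, slot 31 ⇒ 0x3C007 (P1/RW1/US1/PS0)
  → PA=0x3CCCA  (2 entries read)
#2 VA=0x38134D5 (r,kernel):
  lvl0: tbl 0x37, slot 28 ⇒ 0x3E007 (P1/RW1/US1/PS0)
  lvl1: tbl 0x3E, slot 19 ⇒ 0x40007 (P1/RW1/US1/PS0)
  → PA=0x404D5  (2 entries read)

Entries read for #1: 2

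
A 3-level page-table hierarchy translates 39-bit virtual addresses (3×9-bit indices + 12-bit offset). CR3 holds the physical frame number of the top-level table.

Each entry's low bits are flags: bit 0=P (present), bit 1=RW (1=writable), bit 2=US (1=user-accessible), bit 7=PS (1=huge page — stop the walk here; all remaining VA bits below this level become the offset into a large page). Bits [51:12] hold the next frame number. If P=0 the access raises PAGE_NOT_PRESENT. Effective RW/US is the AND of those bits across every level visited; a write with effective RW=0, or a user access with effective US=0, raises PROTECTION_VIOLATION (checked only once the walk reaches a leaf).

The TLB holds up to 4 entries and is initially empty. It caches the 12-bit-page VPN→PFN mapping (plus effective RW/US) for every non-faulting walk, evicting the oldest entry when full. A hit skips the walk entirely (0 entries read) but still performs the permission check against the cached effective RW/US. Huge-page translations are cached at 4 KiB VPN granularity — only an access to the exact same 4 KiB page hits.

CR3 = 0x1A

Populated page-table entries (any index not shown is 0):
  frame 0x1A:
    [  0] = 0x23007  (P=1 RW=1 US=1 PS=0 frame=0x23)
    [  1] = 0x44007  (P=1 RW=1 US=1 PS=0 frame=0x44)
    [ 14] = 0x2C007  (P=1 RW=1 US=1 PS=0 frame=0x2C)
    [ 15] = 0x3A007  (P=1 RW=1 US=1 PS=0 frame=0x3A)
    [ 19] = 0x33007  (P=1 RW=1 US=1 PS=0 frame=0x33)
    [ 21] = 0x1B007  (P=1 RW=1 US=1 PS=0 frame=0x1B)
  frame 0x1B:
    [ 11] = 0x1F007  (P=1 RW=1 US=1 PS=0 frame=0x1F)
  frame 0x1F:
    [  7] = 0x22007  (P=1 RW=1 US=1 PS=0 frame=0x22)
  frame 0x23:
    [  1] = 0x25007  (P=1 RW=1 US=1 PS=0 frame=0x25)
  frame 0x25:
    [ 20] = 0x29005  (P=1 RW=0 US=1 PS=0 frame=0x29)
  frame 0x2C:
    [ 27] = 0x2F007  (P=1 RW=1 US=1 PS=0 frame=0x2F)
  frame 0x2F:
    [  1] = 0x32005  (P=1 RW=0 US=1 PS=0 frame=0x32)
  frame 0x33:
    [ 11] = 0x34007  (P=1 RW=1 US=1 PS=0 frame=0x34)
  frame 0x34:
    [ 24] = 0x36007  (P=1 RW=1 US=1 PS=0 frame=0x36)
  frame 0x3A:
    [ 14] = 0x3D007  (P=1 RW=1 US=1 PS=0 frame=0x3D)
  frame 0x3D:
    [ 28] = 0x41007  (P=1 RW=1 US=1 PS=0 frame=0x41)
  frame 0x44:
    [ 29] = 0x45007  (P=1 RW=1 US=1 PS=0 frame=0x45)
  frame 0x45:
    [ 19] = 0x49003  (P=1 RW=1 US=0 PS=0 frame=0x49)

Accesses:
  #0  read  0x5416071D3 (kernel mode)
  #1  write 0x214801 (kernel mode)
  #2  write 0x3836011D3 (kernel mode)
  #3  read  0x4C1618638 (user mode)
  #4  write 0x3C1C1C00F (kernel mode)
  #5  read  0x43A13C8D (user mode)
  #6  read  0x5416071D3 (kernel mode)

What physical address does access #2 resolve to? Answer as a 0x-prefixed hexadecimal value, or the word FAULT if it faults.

Trace:
#0 VA=0x5416071D3 (r,kernel):
  L0: frame=0x1A idx=21 entry=0x1B007 [P=1 RW=1 US=1 PS=0]
  L1: frame=0x1B idx=11 entry=0x1F007 [P=1 RW=1 US=1 PS=0]
  L2: frame=0x1F idx=7 entry=0x22007 [P=1 RW=1 US=1 PS=0]
  → PA=0x221D3  (3 entries read)
#1 VA=0x214801 (w,kernel):
  L0: frame=0x1A idx=0 entry=0x23007 [P=1 RW=1 US=1 PS=0]
  L1: frame=0x23 idx=1 entry=0x25007 [P=1 RW=1 US=1 PS=0]
  L2: frame=0x25 idx=20 entry=0x29005 [P=1 RW=0 US=1 PS=0]
  ✗ PROTECTION_VIOLATION  [3 reads]
#2 VA=0x3836011D3 (w,kernel):
  L0: frame=0x1A idx=14 entry=0x2C007 [P=1 RW=1 US=1 PS=0]
  L1: frame=0x2C idx=27 entry=0x2F007 [P=1 RW=1 US=1 PS=0]
  L2: frame=0x2F idx=1 entry=0x32005 [P=1 RW=0 US=1 PS=0]
  ✗ PROTECTION_VIOLATION  [3 reads]
#3 VA=0x4C1618638 (r,user):
  L0: frame=0x1A idx=19 entry=0x33007 [P=1 RW=1 US=1 PS=0]
  L1: frame=0x33 idx=11 entry=0x34007 [P=1 RW=1 US=1 PS=0]
  L2: frame=0x34 idx=24 entry=0x36007 [P=1 RW=1 US=1 PS=0]
  → PA=0x36638  (3 entries read)
#4 VA=0x3C1C1C00F (w,kernel):
  L0: frame=0x1A idx=15 entry=0x3A007 [P=1 RW=1 US=1 PS=0]
  L1: frame=0x3A idx=14 entry=0x3D007 [P=1 RW=1 US=1 PS=0]
  L2: frame=0x3D idx=28 entry=0x41007 [P=1 RW=1 US=1 PS=0]
  → PA=0x4100F  (3 entries read)
#5 VA=0x43A13C8D (r,user):
  L0: frame=0x1A idx=1 entry=0x44007 [P=1 RW=1 US=1 PS=0]
  L1: frame=0x44 idx=29 entry=0x45007 [P=1 RW=1 US=1 PS=0]
  L2: frame=0x45 idx=19 entry=0x49003 [P=1 RW=1 US=0 PS=0]
  ✗ PROTECTION_VIOLATION  [3 reads]
#6 VA=0x5416071D3 (r,kernel):
  TLB hit vpn=0x541607 → PA=0x221D3

Access #2 PA: FAULT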